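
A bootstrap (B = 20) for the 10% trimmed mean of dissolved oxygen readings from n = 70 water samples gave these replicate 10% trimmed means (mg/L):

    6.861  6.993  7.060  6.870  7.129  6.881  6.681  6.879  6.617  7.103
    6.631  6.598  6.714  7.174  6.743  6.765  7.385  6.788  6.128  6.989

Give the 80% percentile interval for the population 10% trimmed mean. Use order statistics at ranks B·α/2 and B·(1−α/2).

(6.598, 7.129)

Sorted replicates: 6.128, 6.598, 6.617, 6.631, 6.681, 6.714, 6.743, 6.765, 6.788, 6.861, 6.870, 6.879, 6.881, 6.989, 6.993, 7.060, 7.103, 7.129, 7.174, 7.385
α = 0.20; lower rank = 20 × 0.100 = 2; upper rank = 20 × 0.900 = 18.
The 2nd smallest replicate is 6.598; the 18th is 7.129.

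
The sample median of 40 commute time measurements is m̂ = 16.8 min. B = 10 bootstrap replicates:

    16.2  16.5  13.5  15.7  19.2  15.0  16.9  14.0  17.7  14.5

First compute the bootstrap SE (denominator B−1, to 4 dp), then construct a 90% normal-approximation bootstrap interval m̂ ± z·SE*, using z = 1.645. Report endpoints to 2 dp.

(13.91, 19.69)

Mean of replicates = 15.9200; sum of squared deviations = 27.7560; SE* = √(27.7560/9) = 1.7561
Margin = 1.645 × 1.7561 = 2.889
Interval: 16.8 ± 2.889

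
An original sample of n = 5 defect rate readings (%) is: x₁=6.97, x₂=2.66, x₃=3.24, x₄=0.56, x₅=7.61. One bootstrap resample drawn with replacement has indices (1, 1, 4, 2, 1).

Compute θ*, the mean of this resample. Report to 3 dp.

θ* = 4.826

Resample values: 6.97, 6.97, 0.56, 2.66, 6.97.
Mean = (6.97 + 6.97 + 0.56 + 2.66 + 6.97) / 5 = 24.130 / 5 = 4.826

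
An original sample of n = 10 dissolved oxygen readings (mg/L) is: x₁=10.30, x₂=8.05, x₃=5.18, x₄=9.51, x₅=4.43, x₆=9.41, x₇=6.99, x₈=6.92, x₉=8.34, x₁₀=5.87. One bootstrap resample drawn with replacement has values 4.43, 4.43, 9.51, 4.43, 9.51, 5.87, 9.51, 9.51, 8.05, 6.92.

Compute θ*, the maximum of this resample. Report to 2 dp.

θ* = 9.51

Maximum = 9.51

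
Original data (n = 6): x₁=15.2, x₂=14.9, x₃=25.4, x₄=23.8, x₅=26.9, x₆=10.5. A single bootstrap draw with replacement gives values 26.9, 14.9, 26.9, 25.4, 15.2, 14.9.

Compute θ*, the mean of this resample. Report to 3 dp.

θ* = 20.700

Mean = (26.9 + 14.9 + 26.9 + 25.4 + 15.2 + 14.9) / 6 = 124.20 / 6 = 20.700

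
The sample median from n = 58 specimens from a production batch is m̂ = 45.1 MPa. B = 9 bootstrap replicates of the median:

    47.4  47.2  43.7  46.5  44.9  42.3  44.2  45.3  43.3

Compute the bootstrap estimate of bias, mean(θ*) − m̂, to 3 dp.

mean(θ*) = (47.4 + 47.2 + 43.7 + 46.5 + 44.9 + 42.3 + 44.2 + 45.3 + 43.3) / 9 = 44.9778
bias = 44.9778 − 45.1

bias = −0.122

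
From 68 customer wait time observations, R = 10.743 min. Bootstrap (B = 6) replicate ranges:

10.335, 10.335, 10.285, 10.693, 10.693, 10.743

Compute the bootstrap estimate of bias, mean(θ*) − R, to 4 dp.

bias = −0.2290

mean(θ*) = (10.335 + 10.335 + 10.285 + 10.693 + 10.693 + 10.743) / 6 = 10.51400
bias = 10.51400 − 10.743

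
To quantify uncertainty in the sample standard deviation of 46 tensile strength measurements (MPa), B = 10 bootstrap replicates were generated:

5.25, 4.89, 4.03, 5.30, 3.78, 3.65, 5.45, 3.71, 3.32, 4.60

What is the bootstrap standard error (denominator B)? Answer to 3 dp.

SE* = 0.751

Bootstrap SE is the standard deviation of the 10 replicate standard deviations.
Mean of replicates: (5.25 + 4.89 + 4.03 + 5.30 + 3.78 + 3.65 + 5.45 + 3.71 + 3.32 + 4.60) / 10 = 43.9800 / 10 = 4.3980
Sum of squared deviations: (+0.8520)² + (+0.4920)² + (−0.3680)² + (+0.9020)² + (−0.6180)² + (−0.7480)² + (+1.0520)² + (−0.6880)² + (−1.0780)² + (+0.2020)² = 5.6414
Variance = 5.6414 / 10 = 0.5641
SE* = √0.5641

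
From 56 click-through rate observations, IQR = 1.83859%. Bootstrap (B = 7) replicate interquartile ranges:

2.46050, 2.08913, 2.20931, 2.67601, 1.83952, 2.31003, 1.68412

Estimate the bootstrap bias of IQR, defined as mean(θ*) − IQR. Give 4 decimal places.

bias = +0.3426

mean(θ*) = (2.46050 + 2.08913 + 2.20931 + 2.67601 + 1.83952 + 2.31003 + 1.68412) / 7 = 2.18123
bias = 2.18123 − 1.83859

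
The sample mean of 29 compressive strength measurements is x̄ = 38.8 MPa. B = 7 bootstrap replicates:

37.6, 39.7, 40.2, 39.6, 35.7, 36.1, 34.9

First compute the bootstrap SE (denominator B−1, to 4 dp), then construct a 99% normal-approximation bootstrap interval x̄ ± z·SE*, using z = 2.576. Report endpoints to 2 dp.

(33.21, 44.39)

Mean of replicates = 37.6857; sum of squared deviations = 28.2686; SE* = √(28.2686/6) = 2.1706
Margin = 2.576 × 2.1706 = 5.591
Interval: 38.8 ± 5.591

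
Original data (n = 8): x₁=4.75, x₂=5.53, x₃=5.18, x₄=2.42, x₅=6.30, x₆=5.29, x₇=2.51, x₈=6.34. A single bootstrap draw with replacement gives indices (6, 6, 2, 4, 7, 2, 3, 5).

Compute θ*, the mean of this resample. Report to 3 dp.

θ* = 4.756

Resample values: 5.29, 5.29, 5.53, 2.42, 2.51, 5.53, 5.18, 6.30.
Mean = (5.29 + 5.29 + 5.53 + 2.42 + 2.51 + 5.53 + 5.18 + 6.30) / 8 = 38.050 / 8 = 4.756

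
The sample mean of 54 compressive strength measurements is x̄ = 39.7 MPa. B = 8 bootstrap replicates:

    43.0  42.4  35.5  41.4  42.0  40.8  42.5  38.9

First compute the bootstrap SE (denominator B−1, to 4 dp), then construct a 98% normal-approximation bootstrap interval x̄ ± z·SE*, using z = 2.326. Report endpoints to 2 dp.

(33.88, 45.52)

Mean of replicates = 40.8125; sum of squared deviations = 43.7888; SE* = √(43.7888/7) = 2.5011
Margin = 2.326 × 2.5011 = 5.818
Interval: 39.7 ± 5.818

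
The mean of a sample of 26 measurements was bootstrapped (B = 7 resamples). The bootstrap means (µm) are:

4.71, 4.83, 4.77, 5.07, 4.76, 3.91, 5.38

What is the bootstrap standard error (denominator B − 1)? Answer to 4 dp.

Bootstrap SE is the standard deviation of the 7 replicate means.
Mean of replicates: (4.71 + 4.83 + 4.77 + 5.07 + 4.76 + 3.91 + 5.38) / 7 = 33.43000 / 7 = 4.77571
Sum of squared deviations: (−0.06571)² + (+0.05429)² + (−0.00571)² + (+0.29429)² + (−0.01571)² + (−0.86571)² + (+0.60429)² = 1.20877
Variance = 1.20877 / 6 = 0.20146
SE* = √0.20146

SE* = 0.4488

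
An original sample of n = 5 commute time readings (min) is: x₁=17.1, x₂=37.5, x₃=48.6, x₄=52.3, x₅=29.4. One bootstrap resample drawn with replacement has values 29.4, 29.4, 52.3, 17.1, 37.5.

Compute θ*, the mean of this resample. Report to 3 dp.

Mean = (29.4 + 29.4 + 52.3 + 17.1 + 37.5) / 5 = 165.70 / 5 = 33.140

θ* = 33.140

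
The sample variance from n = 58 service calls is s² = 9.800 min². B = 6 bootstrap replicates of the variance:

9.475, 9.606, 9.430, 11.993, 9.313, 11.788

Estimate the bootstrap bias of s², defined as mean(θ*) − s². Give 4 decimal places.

mean(θ*) = (9.475 + 9.606 + 9.430 + 11.993 + 9.313 + 11.788) / 6 = 10.26750
bias = 10.26750 − 9.800

bias = +0.4675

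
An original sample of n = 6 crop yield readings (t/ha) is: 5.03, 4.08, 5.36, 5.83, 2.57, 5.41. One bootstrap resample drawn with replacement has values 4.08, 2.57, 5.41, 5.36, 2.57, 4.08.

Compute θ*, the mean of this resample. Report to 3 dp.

Mean = (4.08 + 2.57 + 5.41 + 5.36 + 2.57 + 4.08) / 6 = 24.070 / 6 = 4.012

θ* = 4.012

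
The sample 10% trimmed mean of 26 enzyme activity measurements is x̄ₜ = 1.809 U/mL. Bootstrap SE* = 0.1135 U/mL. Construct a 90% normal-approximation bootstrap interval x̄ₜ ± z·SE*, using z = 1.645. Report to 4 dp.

Margin = 1.645 × 0.1135 = 0.18671
Interval: 1.809 ± 0.18671

(1.6223, 1.9957)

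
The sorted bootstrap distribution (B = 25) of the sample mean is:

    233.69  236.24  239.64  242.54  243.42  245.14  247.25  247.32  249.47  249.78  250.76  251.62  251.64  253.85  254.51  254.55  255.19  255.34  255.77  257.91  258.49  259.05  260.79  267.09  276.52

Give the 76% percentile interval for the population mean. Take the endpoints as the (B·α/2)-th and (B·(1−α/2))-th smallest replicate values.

α = 0.24; lower rank = 25 × 0.120 = 3; upper rank = 25 × 0.880 = 22.
The 3rd smallest replicate is 239.64; the 22nd is 259.05.

(239.64, 259.05)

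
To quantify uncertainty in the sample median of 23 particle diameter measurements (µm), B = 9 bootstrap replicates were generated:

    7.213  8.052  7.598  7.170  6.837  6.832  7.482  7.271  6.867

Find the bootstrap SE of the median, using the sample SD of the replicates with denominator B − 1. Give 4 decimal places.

SE* = 0.4059

Bootstrap SE is the standard deviation of the 9 replicate medians.
Mean of replicates: (7.213 + 8.052 + 7.598 + 7.170 + 6.837 + 6.832 + 7.482 + 7.271 + 6.867) / 9 = 65.32200 / 9 = 7.25800
Sum of squared deviations: (−0.04500)² + (+0.79400)² + (+0.34000)² + (−0.08800)² + (−0.42100)² + (−0.42600)² + (+0.22400)² + (+0.01300)² + (−0.39100)² = 1.31775
Variance = 1.31775 / 8 = 0.16472
SE* = √0.16472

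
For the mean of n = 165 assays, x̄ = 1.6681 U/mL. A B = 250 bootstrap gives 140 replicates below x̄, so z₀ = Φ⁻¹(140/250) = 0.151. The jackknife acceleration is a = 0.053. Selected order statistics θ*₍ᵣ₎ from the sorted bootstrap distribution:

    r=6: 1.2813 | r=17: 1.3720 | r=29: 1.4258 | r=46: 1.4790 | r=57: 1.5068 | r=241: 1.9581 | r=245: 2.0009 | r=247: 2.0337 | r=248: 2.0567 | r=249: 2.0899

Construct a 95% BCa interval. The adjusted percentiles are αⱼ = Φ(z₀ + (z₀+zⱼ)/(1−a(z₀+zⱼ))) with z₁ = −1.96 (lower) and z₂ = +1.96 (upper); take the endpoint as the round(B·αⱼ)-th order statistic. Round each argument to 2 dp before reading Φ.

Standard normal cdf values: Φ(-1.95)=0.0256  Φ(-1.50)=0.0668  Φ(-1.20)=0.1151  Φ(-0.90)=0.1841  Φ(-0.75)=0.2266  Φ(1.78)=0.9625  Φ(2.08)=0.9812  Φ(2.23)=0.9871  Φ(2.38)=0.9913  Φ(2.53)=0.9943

(1.3720, 2.0899)

Lower: z₀ + z₁ = 0.151 + (-1.960) = -1.809; 1 − a(z₀+z₁) = 1 − (0.053)(-1.809) = 1.0959; argument = 0.151 + (-1.809)/1.0959 = -1.4997 → -1.50.
α₁ = Φ(-1.50) = 0.0668; rank = round(250 × 0.0668) = 17; θ*₍17₎ = 1.3720.
Upper: z₀ + z₂ = 2.111; 1 − a(z₀+z₂) = 0.8881; argument = 2.5279 → 2.53; α₂ = 0.9943; rank = 249; θ*₍249₎ = 2.0899.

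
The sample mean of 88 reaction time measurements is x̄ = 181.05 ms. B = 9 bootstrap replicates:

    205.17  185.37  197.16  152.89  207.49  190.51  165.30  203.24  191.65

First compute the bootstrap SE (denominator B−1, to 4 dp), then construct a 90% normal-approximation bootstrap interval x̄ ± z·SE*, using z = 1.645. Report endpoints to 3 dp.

Mean of replicates = 188.7533; sum of squared deviations = 2760.2662; SE* = √(2760.2662/8) = 18.5751
Margin = 1.645 × 18.5751 = 30.5560
Interval: 181.05 ± 30.5560

(150.494, 211.606)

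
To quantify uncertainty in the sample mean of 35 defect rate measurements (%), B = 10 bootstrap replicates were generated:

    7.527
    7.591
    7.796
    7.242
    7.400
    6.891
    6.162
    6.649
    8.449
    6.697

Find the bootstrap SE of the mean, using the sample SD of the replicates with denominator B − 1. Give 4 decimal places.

SE* = 0.6608

Bootstrap SE is the standard deviation of the 10 replicate means.
Mean of replicates: (7.527 + 7.591 + 7.796 + 7.242 + 7.400 + 6.891 + 6.162 + 6.649 + 8.449 + 6.697) / 10 = 72.40400 / 10 = 7.24040
Sum of squared deviations: (+0.28660)² + (+0.35060)² + (+0.55560)² + (+0.00160)² + (+0.15960)² + (−0.34940)² + (−1.07840)² + (−0.59140)² + (+1.20860)² + (−0.54340)² = 3.93000
Variance = 3.93000 / 9 = 0.43667
SE* = √0.43667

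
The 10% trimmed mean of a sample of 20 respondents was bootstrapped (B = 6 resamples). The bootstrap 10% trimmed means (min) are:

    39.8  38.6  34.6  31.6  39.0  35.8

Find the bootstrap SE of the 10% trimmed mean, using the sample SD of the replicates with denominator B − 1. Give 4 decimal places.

SE* = 3.1507

Bootstrap SE is the standard deviation of the 6 replicate 10% trimmed means.
Mean of replicates: (39.8 + 38.6 + 34.6 + 31.6 + 39.0 + 35.8) / 6 = 219.40000 / 6 = 36.56667
Sum of squared deviations: (+3.23333)² + (+2.03333)² + (−1.96667)² + (−4.96667)² + (+2.43333)² + (−0.76667)² = 49.63333
Variance = 49.63333 / 5 = 9.92667
SE* = √9.92667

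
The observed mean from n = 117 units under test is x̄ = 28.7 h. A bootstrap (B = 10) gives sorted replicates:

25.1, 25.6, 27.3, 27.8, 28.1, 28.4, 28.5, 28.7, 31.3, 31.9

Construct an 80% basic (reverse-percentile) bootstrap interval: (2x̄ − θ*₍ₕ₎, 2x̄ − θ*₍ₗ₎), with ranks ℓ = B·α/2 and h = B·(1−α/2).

(26.1, 32.3)

Percentile endpoints at ranks 1 and 9: θ*₍1₎ = 25.1, θ*₍9₎ = 31.3.
Basic interval reflects these around x̄:
  lower = 2 × 28.7 − 31.3 = 26.1
  upper = 2 × 28.7 − 25.1 = 32.3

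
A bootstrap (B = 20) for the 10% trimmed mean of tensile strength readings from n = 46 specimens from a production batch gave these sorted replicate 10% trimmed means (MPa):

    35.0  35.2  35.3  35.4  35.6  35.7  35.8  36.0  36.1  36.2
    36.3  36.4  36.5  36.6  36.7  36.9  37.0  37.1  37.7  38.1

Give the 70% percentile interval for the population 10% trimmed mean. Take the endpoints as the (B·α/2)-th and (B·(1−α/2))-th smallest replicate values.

(35.3, 37.0)

α = 0.30; lower rank = 20 × 0.150 = 3; upper rank = 20 × 0.850 = 17.
The 3rd smallest replicate is 35.3; the 17th is 37.0.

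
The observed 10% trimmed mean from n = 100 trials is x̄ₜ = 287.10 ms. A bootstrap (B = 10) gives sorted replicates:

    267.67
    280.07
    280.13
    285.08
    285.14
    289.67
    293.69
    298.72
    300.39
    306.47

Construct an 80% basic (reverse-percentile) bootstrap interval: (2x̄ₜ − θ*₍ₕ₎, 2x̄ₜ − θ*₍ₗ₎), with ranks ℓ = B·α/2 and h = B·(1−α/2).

(273.81, 306.53)

Percentile endpoints at ranks 1 and 9: θ*₍1₎ = 267.67, θ*₍9₎ = 300.39.
Basic interval reflects these around x̄ₜ:
  lower = 2 × 287.10 − 300.39 = 273.81
  upper = 2 × 287.10 − 267.67 = 306.53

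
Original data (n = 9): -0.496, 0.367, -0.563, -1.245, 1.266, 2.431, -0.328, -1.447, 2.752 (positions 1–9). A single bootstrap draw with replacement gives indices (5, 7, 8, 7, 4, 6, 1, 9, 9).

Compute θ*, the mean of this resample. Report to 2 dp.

θ* = 0.60

Resample values: 1.266, -0.328, -1.447, -0.328, -1.245, 2.431, -0.496, 2.752, 2.752.
Mean = (1.266 + (-0.328) + (-1.447) + (-0.328) + (-1.245) + 2.431 + (-0.496) + 2.752 + 2.752) / 9 = 5.3570 / 9 = 0.60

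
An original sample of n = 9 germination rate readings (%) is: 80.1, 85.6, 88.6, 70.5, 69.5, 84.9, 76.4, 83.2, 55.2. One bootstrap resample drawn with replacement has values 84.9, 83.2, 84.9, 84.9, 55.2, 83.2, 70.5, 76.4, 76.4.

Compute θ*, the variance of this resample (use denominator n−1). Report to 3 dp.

Mean = 77.7333; sum of squared deviations = 777.4800
s² = 777.4800 / 8 = 97.1850

θ* = 97.185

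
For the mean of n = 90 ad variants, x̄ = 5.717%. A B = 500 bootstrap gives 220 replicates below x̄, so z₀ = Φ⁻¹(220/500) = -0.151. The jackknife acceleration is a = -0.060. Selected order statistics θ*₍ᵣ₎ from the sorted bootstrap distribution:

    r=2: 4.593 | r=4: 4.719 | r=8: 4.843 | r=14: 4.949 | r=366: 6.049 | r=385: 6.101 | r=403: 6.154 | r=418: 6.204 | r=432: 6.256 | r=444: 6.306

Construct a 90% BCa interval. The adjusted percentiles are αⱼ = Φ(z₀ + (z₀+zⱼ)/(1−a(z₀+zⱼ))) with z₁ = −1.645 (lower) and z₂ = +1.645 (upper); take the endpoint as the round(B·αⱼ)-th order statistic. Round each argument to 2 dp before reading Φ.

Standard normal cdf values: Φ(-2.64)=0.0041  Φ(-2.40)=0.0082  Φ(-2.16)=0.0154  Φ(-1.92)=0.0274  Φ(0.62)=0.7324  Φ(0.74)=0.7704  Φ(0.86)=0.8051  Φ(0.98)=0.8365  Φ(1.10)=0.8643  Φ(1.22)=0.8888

(4.843, 6.306)

Lower: z₀ + z₁ = -0.151 + (-1.645) = -1.796; 1 − a(z₀+z₁) = 1 − (-0.060)(-1.796) = 0.8922; argument = -0.151 + (-1.796)/0.8922 = -2.1639 → -2.16.
α₁ = Φ(-2.16) = 0.0154; rank = round(500 × 0.0154) = 8; θ*₍8₎ = 4.843.
Upper: z₀ + z₂ = 1.494; 1 − a(z₀+z₂) = 1.0896; argument = 1.2201 → 1.22; α₂ = 0.8888; rank = 444; θ*₍444₎ = 6.306.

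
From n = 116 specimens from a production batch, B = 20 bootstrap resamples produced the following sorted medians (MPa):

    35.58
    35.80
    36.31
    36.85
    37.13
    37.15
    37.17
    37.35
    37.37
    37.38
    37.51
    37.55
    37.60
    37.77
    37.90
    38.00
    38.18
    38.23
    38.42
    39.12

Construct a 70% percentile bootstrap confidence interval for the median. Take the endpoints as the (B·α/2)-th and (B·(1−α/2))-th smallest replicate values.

α = 0.30; lower rank = 20 × 0.150 = 3; upper rank = 20 × 0.850 = 17.
The 3rd smallest replicate is 36.31; the 17th is 38.18.

(36.31, 38.18)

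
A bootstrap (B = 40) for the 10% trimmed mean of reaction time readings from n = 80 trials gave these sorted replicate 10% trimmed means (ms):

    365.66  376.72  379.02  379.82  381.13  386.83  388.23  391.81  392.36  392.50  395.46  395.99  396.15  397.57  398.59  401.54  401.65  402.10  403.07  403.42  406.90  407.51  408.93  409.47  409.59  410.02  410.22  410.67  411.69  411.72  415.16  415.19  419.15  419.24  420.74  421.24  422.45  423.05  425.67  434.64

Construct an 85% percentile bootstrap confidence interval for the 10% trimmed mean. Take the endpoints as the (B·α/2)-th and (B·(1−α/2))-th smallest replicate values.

α = 0.15; lower rank = 40 × 0.075 = 3; upper rank = 40 × 0.925 = 37.
The 3rd smallest replicate is 379.02; the 37th is 422.45.

(379.02, 422.45)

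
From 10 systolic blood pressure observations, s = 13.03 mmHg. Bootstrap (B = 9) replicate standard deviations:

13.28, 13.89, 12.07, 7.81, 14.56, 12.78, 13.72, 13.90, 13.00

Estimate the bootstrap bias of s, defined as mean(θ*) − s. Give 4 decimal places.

mean(θ*) = (13.28 + 13.89 + 12.07 + 7.81 + 14.56 + 12.78 + 13.72 + 13.90 + 13.00) / 9 = 12.77889
bias = 12.77889 − 13.03

bias = −0.2511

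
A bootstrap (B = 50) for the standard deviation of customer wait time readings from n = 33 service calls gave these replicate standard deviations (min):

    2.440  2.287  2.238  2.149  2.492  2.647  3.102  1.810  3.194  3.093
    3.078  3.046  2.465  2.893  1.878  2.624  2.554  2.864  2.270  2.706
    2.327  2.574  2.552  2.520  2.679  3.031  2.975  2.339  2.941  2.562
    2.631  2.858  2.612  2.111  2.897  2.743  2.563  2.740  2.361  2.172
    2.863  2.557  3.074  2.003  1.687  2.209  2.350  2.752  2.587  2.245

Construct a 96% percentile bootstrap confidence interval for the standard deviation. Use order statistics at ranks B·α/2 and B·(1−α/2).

Sorted replicates: 1.687, 1.810, 1.878, 2.003, 2.111, 2.149, 2.172, 2.209, 2.238, 2.245, 2.270, 2.287, 2.327, 2.339, 2.350, 2.361, 2.440, 2.465, 2.492, 2.520, 2.552, 2.554, 2.557, 2.562, 2.563, 2.574, 2.587, 2.612, 2.624, 2.631, 2.647, 2.679, 2.706, 2.740, 2.743, 2.752, 2.858, 2.863, 2.864, 2.893, 2.897, 2.941, 2.975, 3.031, 3.046, 3.074, 3.078, 3.093, 3.102, 3.194
α = 0.04; lower rank = 50 × 0.020 = 1; upper rank = 50 × 0.980 = 49.
The 1st smallest replicate is 1.687; the 49th is 3.102.

(1.687, 3.102)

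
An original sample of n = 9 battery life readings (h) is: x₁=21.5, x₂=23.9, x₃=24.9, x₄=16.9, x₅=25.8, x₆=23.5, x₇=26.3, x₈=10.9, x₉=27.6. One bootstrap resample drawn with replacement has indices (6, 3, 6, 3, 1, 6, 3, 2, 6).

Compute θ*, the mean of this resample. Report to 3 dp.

θ* = 23.789

Resample values: 23.5, 24.9, 23.5, 24.9, 21.5, 23.5, 24.9, 23.9, 23.5.
Mean = (23.5 + 24.9 + 23.5 + 24.9 + 21.5 + 23.5 + 24.9 + 23.9 + 23.5) / 9 = 214.10 / 9 = 23.789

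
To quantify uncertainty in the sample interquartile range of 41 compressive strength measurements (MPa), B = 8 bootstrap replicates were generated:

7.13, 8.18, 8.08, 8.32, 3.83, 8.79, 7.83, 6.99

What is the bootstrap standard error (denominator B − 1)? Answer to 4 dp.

SE* = 1.5593

Bootstrap SE is the standard deviation of the 8 replicate interquartile ranges.
Mean of replicates: (7.13 + 8.18 + 8.08 + 8.32 + 3.83 + 8.79 + 7.83 + 6.99) / 8 = 59.15000 / 8 = 7.39375
Sum of squared deviations: (−0.26375)² + (+0.78625)² + (+0.68625)² + (+0.92625)² + (−3.56375)² + (+1.39625)² + (+0.43625)² + (−0.40375)² = 17.01979
Variance = 17.01979 / 7 = 2.43140
SE* = √2.43140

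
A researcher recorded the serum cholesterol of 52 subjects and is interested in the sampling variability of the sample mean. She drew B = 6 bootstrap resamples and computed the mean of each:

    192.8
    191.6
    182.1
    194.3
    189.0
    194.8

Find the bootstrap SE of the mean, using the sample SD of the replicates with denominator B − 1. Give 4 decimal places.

Bootstrap SE is the standard deviation of the 6 replicate means.
Mean of replicates: (192.8 + 191.6 + 182.1 + 194.3 + 189.0 + 194.8) / 6 = 1144.60000 / 6 = 190.76667
Sum of squared deviations: (+2.03333)² + (+0.83333)² + (−8.66667)² + (+3.53333)² + (−1.76667)² + (+4.03333)² = 111.81333
Variance = 111.81333 / 5 = 22.36267
SE* = √22.36267

SE* = 4.7289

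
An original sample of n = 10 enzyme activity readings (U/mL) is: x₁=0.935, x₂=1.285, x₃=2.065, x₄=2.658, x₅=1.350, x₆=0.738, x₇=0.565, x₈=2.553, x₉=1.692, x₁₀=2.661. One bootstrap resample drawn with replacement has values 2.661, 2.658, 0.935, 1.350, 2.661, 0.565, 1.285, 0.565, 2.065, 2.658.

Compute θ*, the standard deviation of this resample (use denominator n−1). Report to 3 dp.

θ* = 0.898

Mean = 1.7403; sum of squared deviations = 7.2560
s² = 7.2560 / 9 = 0.8062
s = √0.8062 = 0.898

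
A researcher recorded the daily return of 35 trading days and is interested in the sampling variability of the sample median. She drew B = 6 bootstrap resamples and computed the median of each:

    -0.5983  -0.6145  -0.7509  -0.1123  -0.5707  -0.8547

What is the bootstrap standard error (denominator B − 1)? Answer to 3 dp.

Bootstrap SE is the standard deviation of the 6 replicate medians.
Mean of replicates: ((-0.5983) + (-0.6145) + (-0.7509) + (-0.1123) + (-0.5707) + (-0.8547)) / 6 = -3.50140 / 6 = -0.58357
Sum of squared deviations: (−0.01473)² + (−0.03093)² + (−0.16733)² + (+0.47127)² + (+0.01287)² + (−0.27113)² = 0.32495
Variance = 0.32495 / 5 = 0.06499
SE* = √0.06499

SE* = 0.255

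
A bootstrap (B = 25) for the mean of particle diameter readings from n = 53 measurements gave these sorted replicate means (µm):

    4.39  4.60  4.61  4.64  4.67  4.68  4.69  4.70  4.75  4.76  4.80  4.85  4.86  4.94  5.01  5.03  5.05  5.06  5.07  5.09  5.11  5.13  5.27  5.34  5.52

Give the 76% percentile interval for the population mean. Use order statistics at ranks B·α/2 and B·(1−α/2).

(4.61, 5.13)

α = 0.24; lower rank = 25 × 0.120 = 3; upper rank = 25 × 0.880 = 22.
The 3rd smallest replicate is 4.61; the 22nd is 5.13.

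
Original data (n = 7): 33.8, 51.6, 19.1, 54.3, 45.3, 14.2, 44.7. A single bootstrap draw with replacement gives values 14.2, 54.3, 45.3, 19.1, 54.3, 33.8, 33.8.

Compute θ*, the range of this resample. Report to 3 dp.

θ* = 40.100

Range = 54.3 − 14.2 = 40.100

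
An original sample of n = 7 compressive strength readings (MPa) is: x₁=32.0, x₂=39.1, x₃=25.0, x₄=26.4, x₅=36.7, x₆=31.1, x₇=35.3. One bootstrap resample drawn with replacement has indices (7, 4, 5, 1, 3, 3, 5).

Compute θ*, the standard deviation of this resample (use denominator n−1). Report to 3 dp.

θ* = 5.441

Resample values: 35.3, 26.4, 36.7, 32.0, 25.0, 25.0, 36.7.
Mean = 31.0143; sum of squared deviations = 177.6286
s² = 177.6286 / 6 = 29.6048
s = √29.6048 = 5.441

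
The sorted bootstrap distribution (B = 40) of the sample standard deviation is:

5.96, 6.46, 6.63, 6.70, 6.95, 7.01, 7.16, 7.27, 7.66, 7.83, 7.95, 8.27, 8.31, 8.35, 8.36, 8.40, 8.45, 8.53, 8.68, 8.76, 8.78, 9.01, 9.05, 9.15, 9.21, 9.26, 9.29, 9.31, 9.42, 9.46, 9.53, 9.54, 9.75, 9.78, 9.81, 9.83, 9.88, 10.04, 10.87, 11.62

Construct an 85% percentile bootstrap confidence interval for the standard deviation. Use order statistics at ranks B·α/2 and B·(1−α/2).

α = 0.15; lower rank = 40 × 0.075 = 3; upper rank = 40 × 0.925 = 37.
The 3rd smallest replicate is 6.63; the 37th is 9.88.

(6.63, 9.88)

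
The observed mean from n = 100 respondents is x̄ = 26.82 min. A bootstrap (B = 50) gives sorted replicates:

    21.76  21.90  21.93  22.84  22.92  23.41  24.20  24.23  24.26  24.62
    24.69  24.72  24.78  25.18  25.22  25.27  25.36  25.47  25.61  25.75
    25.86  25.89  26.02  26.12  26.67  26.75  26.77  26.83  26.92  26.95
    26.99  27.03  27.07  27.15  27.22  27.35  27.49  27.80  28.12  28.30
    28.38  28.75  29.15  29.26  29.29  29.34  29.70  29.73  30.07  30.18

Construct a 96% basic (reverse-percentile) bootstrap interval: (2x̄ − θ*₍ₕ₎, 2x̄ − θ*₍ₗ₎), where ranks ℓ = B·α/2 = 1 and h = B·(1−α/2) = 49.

Percentile endpoints at ranks 1 and 49: θ*₍1₎ = 21.76, θ*₍49₎ = 30.07.
Basic interval reflects these around x̄:
  lower = 2 × 26.82 − 30.07 = 23.57
  upper = 2 × 26.82 − 21.76 = 31.88

(23.57, 31.88)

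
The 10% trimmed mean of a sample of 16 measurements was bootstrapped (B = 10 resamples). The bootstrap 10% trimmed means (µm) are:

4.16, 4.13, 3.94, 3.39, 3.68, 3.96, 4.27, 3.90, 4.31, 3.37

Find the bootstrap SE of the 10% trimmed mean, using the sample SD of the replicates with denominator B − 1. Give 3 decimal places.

Bootstrap SE is the standard deviation of the 10 replicate 10% trimmed means.
Mean of replicates: (4.16 + 4.13 + 3.94 + 3.39 + 3.68 + 3.96 + 4.27 + 3.90 + 4.31 + 3.37) / 10 = 39.1100 / 10 = 3.9110
Sum of squared deviations: (+0.2490)² + (+0.2190)² + (+0.0290)² + (−0.5210)² + (−0.2310)² + (+0.0490)² + (+0.3590)² + (−0.0110)² + (+0.3990)² + (−0.5410)² = 1.0189
Variance = 1.0189 / 9 = 0.1132
SE* = √0.1132

SE* = 0.336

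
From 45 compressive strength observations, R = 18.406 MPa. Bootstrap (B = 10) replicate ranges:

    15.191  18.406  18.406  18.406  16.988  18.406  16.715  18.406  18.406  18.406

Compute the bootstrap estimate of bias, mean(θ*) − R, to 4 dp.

mean(θ*) = (15.191 + 18.406 + 18.406 + 18.406 + 16.988 + 18.406 + 16.715 + 18.406 + 18.406 + 18.406) / 10 = 17.77360
bias = 17.77360 − 18.406

bias = −0.6324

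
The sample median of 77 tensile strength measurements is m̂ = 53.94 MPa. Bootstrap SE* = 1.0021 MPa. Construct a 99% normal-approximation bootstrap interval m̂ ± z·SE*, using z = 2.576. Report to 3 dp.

(51.359, 56.521)

Margin = 2.576 × 1.0021 = 2.5814
Interval: 53.94 ± 2.5814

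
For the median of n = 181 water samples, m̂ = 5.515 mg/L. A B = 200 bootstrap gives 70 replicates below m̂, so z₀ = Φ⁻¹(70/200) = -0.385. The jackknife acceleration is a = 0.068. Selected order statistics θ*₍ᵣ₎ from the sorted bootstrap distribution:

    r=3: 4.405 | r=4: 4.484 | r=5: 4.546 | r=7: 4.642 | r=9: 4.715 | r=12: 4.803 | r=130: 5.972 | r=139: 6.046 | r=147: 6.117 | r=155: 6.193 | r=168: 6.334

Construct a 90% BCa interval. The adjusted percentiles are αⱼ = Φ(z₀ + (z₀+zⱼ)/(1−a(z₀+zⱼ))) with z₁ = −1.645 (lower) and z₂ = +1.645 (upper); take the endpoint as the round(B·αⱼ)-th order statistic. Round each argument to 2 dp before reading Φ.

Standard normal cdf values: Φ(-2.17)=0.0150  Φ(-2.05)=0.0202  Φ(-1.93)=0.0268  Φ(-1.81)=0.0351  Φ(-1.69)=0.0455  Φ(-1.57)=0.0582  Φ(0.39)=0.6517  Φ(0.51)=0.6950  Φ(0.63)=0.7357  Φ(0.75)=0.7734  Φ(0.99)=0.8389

(4.405, 6.334)

Lower: z₀ + z₁ = -0.385 + (-1.645) = -2.030; 1 − a(z₀+z₁) = 1 − (0.068)(-2.030) = 1.1380; argument = -0.385 + (-2.030)/1.1380 = -2.1688 → -2.17.
α₁ = Φ(-2.17) = 0.0150; rank = round(200 × 0.0150) = 3; θ*₍3₎ = 4.405.
Upper: z₀ + z₂ = 1.260; 1 − a(z₀+z₂) = 0.9143; argument = 0.9931 → 0.99; α₂ = 0.8389; rank = 168; θ*₍168₎ = 6.334.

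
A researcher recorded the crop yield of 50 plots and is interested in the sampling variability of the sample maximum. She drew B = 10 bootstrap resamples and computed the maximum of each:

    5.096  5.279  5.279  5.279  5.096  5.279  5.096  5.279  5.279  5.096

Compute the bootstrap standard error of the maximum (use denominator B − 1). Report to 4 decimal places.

SE* = 0.0945

Bootstrap SE is the standard deviation of the 10 replicate maximums.
Mean of replicates: (5.096 + 5.279 + 5.279 + 5.279 + 5.096 + 5.279 + 5.096 + 5.279 + 5.279 + 5.096) / 10 = 52.05800 / 10 = 5.20580
Sum of squared deviations: (−0.10980)² + (+0.07320)² + (+0.07320)² + (+0.07320)² + (−0.10980)² + (+0.07320)² + (−0.10980)² + (+0.07320)² + (+0.07320)² + (−0.10980)² = 0.08037
Variance = 0.08037 / 9 = 0.00893
SE* = √0.00893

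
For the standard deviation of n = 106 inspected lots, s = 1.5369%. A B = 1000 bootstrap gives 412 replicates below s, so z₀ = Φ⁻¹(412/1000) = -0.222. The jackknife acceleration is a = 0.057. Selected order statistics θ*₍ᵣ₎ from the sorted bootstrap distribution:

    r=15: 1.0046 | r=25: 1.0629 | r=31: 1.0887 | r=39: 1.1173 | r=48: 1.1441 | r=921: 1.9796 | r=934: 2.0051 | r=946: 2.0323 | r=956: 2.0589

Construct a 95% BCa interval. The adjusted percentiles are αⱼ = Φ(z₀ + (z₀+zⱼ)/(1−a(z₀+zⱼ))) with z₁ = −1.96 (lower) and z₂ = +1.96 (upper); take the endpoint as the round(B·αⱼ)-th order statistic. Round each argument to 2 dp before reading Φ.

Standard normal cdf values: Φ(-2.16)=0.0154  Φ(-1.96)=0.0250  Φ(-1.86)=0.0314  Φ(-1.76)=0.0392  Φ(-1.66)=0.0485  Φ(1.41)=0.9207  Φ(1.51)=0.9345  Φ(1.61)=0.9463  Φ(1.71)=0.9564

Lower: z₀ + z₁ = -0.222 + (-1.960) = -2.182; 1 − a(z₀+z₁) = 1 − (0.057)(-2.182) = 1.1244; argument = -0.222 + (-2.182)/1.1244 = -2.1626 → -2.16.
α₁ = Φ(-2.16) = 0.0154; rank = round(1000 × 0.0154) = 15; θ*₍15₎ = 1.0046.
Upper: z₀ + z₂ = 1.738; 1 − a(z₀+z₂) = 0.9009; argument = 1.7071 → 1.71; α₂ = 0.9564; rank = 956; θ*₍956₎ = 2.0589.

(1.0046, 2.0589)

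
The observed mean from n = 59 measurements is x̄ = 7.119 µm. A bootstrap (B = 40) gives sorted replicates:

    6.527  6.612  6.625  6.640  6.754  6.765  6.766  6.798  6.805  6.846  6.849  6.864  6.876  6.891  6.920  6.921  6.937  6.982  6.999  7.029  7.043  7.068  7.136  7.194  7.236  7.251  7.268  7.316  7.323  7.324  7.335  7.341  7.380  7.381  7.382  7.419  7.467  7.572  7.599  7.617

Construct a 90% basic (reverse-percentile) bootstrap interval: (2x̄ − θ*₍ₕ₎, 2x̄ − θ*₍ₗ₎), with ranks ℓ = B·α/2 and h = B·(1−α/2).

Percentile endpoints at ranks 2 and 38: θ*₍2₎ = 6.612, θ*₍38₎ = 7.572.
Basic interval reflects these around x̄:
  lower = 2 × 7.119 − 7.572 = 6.666
  upper = 2 × 7.119 − 6.612 = 7.626

(6.666, 7.626)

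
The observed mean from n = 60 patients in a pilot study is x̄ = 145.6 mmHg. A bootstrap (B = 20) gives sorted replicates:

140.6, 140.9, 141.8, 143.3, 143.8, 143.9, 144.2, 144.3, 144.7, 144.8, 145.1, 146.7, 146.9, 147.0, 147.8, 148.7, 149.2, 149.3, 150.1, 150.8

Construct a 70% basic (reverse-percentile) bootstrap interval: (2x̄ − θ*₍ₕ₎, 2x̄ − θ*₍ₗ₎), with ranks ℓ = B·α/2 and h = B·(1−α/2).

(142.0, 149.4)

Percentile endpoints at ranks 3 and 17: θ*₍3₎ = 141.8, θ*₍17₎ = 149.2.
Basic interval reflects these around x̄:
  lower = 2 × 145.6 − 149.2 = 142.0
  upper = 2 × 145.6 − 141.8 = 149.4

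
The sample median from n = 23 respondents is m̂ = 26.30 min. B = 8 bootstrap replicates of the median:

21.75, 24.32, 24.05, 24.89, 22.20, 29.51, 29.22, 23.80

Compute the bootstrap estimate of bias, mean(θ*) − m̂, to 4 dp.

bias = −1.3325

mean(θ*) = (21.75 + 24.32 + 24.05 + 24.89 + 22.20 + 29.51 + 29.22 + 23.80) / 8 = 24.96750
bias = 24.96750 − 26.30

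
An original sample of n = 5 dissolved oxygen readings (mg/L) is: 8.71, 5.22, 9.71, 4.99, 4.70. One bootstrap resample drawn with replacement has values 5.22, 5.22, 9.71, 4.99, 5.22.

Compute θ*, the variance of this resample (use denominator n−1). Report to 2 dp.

θ* = 4.15

Mean = 6.0720; sum of squared deviations = 16.5835
s² = 16.5835 / 4 = 4.1459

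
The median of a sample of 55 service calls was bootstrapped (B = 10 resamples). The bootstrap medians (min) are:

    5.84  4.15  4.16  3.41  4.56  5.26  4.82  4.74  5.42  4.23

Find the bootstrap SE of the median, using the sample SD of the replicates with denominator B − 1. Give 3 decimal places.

SE* = 0.717

Bootstrap SE is the standard deviation of the 10 replicate medians.
Mean of replicates: (5.84 + 4.15 + 4.16 + 3.41 + 4.56 + 5.26 + 4.82 + 4.74 + 5.42 + 4.23) / 10 = 46.5900 / 10 = 4.6590
Sum of squared deviations: (+1.1810)² + (−0.5090)² + (−0.4990)² + (−1.2490)² + (−0.0990)² + (+0.6010)² + (+0.1610)² + (+0.0810)² + (+0.7610)² + (−0.4290)² = 4.6295
Variance = 4.6295 / 9 = 0.5144
SE* = √0.5144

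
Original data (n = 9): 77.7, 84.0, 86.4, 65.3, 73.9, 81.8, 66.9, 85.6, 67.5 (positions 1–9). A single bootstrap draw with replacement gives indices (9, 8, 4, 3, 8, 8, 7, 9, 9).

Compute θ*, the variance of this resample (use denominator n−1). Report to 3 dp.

Resample values: 67.5, 85.6, 65.3, 86.4, 85.6, 85.6, 66.9, 67.5, 67.5.
Mean = 75.3222; sum of squared deviations = 794.5556
s² = 794.5556 / 8 = 99.3194

θ* = 99.319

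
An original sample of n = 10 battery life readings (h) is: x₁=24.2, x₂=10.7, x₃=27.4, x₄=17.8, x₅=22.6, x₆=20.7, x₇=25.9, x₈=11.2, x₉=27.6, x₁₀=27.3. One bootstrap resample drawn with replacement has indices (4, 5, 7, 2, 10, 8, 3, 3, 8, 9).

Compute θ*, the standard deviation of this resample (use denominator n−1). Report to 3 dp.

θ* = 7.454

Resample values: 17.8, 22.6, 25.9, 10.7, 27.3, 11.2, 27.4, 27.4, 11.2, 27.6.
Mean = 20.9100; sum of squared deviations = 500.0690
s² = 500.0690 / 9 = 55.5632
s = √55.5632 = 7.454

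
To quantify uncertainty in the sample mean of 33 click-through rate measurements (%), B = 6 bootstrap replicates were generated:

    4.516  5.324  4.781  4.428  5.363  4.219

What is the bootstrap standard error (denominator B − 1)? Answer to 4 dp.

Bootstrap SE is the standard deviation of the 6 replicate means.
Mean of replicates: (4.516 + 5.324 + 4.781 + 4.428 + 5.363 + 4.219) / 6 = 28.63100 / 6 = 4.77183
Sum of squared deviations: (−0.25583)² + (+0.55217)² + (+0.00917)² + (−0.34383)² + (+0.59117)² + (−0.55283)² = 1.14375
Variance = 1.14375 / 5 = 0.22875
SE* = √0.22875

SE* = 0.4783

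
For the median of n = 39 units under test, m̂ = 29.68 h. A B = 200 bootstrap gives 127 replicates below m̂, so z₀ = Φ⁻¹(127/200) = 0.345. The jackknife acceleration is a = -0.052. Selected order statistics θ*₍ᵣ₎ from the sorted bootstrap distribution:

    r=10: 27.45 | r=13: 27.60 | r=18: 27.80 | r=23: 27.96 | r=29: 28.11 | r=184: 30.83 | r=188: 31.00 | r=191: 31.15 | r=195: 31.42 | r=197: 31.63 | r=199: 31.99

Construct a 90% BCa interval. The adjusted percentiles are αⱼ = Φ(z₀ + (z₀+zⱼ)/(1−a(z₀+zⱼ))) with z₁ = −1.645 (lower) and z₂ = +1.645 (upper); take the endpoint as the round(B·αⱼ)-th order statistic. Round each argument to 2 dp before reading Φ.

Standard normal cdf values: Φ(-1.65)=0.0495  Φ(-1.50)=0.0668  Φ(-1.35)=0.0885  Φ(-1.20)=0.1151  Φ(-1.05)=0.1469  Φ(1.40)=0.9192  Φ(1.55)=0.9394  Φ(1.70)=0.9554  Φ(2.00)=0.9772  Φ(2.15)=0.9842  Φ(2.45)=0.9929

Lower: z₀ + z₁ = 0.345 + (-1.645) = -1.300; 1 − a(z₀+z₁) = 1 − (-0.052)(-1.300) = 0.9324; argument = 0.345 + (-1.300)/0.9324 = -1.0493 → -1.05.
α₁ = Φ(-1.05) = 0.1469; rank = round(200 × 0.1469) = 29; θ*₍29₎ = 28.11.
Upper: z₀ + z₂ = 1.990; 1 − a(z₀+z₂) = 1.1035; argument = 2.1484 → 2.15; α₂ = 0.9842; rank = 197; θ*₍197₎ = 31.63.

(28.11, 31.63)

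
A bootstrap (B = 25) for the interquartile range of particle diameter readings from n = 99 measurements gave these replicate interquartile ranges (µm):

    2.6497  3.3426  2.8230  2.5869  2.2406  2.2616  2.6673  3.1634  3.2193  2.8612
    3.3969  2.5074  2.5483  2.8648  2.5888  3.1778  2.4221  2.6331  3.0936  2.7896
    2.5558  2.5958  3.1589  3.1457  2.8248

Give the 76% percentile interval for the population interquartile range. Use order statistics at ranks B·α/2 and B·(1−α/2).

Sorted replicates: 2.2406, 2.2616, 2.4221, 2.5074, 2.5483, 2.5558, 2.5869, 2.5888, 2.5958, 2.6331, 2.6497, 2.6673, 2.7896, 2.8230, 2.8248, 2.8612, 2.8648, 3.0936, 3.1457, 3.1589, 3.1634, 3.1778, 3.2193, 3.3426, 3.3969
α = 0.24; lower rank = 25 × 0.120 = 3; upper rank = 25 × 0.880 = 22.
The 3rd smallest replicate is 2.4221; the 22nd is 3.1778.

(2.4221, 3.1778)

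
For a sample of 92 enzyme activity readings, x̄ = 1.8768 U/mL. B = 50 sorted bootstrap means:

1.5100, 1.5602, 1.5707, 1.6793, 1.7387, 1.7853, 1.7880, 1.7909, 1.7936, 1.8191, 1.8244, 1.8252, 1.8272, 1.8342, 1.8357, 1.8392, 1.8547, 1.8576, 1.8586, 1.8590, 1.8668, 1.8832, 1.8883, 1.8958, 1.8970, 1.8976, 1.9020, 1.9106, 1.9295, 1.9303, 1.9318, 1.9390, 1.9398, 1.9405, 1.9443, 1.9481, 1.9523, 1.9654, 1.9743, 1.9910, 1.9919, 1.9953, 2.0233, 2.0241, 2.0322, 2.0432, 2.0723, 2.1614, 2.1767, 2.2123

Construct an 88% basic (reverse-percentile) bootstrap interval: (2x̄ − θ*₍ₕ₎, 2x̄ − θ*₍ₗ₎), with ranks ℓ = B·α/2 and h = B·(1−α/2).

(1.6813, 2.1829)

Percentile endpoints at ranks 3 and 47: θ*₍3₎ = 1.5707, θ*₍47₎ = 2.0723.
Basic interval reflects these around x̄:
  lower = 2 × 1.8768 − 2.0723 = 1.6813
  upper = 2 × 1.8768 − 1.5707 = 2.1829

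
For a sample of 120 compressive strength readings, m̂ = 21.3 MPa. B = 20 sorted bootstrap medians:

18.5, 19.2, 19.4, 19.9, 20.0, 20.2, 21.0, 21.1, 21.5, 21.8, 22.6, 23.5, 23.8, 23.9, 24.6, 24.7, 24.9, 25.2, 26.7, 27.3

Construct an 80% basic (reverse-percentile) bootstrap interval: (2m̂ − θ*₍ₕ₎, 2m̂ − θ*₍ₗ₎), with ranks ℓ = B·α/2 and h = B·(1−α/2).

(17.4, 23.4)

Percentile endpoints at ranks 2 and 18: θ*₍2₎ = 19.2, θ*₍18₎ = 25.2.
Basic interval reflects these around m̂:
  lower = 2 × 21.3 − 25.2 = 17.4
  upper = 2 × 21.3 − 19.2 = 23.4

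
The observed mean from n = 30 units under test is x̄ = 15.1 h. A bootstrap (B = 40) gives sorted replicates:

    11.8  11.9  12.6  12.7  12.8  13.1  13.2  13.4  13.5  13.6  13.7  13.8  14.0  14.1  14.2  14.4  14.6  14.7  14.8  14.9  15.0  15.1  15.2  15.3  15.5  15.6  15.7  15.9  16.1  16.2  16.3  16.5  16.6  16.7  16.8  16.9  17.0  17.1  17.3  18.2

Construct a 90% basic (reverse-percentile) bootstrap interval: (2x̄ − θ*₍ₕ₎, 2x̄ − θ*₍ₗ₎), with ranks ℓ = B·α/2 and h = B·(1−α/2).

Percentile endpoints at ranks 2 and 38: θ*₍2₎ = 11.9, θ*₍38₎ = 17.1.
Basic interval reflects these around x̄:
  lower = 2 × 15.1 − 17.1 = 13.1
  upper = 2 × 15.1 − 11.9 = 18.3

(13.1, 18.3)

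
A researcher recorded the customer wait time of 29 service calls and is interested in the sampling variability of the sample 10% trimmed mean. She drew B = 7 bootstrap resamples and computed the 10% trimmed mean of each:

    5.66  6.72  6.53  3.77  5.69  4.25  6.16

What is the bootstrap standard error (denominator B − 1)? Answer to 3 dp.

Bootstrap SE is the standard deviation of the 7 replicate 10% trimmed means.
Mean of replicates: (5.66 + 6.72 + 6.53 + 3.77 + 5.69 + 4.25 + 6.16) / 7 = 38.7800 / 7 = 5.5400
Sum of squared deviations: (+0.1200)² + (+1.1800)² + (+0.9900)² + (−1.7700)² + (+0.1500)² + (−1.2900)² + (+0.6200)² = 7.5908
Variance = 7.5908 / 6 = 1.2651
SE* = √1.2651

SE* = 1.125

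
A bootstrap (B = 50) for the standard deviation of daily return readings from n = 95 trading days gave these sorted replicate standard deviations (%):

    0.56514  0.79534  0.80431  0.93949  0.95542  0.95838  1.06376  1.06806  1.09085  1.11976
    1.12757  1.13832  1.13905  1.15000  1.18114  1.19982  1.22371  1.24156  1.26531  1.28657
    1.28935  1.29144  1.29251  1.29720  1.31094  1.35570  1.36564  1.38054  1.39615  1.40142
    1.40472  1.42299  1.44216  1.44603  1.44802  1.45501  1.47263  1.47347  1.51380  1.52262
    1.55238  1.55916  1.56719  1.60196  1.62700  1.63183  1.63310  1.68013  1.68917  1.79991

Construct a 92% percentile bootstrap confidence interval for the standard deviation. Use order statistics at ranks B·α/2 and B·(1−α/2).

(0.79534, 1.68013)

α = 0.08; lower rank = 50 × 0.040 = 2; upper rank = 50 × 0.960 = 48.
The 2nd smallest replicate is 0.79534; the 48th is 1.68013.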